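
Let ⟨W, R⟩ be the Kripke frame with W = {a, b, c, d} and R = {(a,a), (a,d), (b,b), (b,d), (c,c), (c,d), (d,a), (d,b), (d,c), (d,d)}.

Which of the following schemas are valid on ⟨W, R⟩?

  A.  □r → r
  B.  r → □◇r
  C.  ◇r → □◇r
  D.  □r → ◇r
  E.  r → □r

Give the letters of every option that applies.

R is reflexive: each world relates to itself.
R is symmetric: every R-edge is matched by its reverse.
R is not euclidean: d R a and d R b but not a R b.
R is serial: every world has an R-successor.
R is not a subset of the identity: a R d with a ≠ d.
(A) □r → r (axiom T) characterises the reflexive frames. R is reflexive — valid.
(B) axiom B: valid iff R is symmetric. R is symmetric — valid.
(C) axiom 5: valid iff R is euclidean. R is not euclidean — not valid.
(D) □r → ◇r is axiom D; it is valid on a frame exactly when R is serial. R is serial, so valid.
(E) r → □r (equivalent to ◇p→p) corresponds to R being a subset of the identity. Here R ⊄ identity, so not valid.

A, B, D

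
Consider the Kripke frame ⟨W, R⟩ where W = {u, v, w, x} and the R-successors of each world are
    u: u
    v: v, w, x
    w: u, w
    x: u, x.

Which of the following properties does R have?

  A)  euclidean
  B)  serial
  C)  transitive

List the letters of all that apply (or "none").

(A) not euclidean: v R w and v R v but not w R v.
(B) serial: every world has an R-successor.
(C) not transitive: v R w and w R u but not v R u.

B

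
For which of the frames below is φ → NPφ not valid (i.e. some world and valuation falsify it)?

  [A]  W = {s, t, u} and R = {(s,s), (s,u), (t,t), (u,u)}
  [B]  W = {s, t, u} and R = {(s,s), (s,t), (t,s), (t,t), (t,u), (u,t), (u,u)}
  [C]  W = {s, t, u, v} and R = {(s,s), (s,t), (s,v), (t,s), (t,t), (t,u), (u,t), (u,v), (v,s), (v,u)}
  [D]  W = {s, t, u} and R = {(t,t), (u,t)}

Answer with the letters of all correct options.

The schema φ → NPφ is axiom B; it is valid on a frame iff R is symmetric.
(A) R is not symmetric (s R u but not u R s), so the schema fails here.
(B) R is symmetric (every R-edge is matched by its reverse), so the schema is valid here.
(C) R is symmetric (every R-edge is matched by its reverse), so the schema is valid here.
(D) R is not symmetric (u R t but not t R u), so the schema fails here.

A, D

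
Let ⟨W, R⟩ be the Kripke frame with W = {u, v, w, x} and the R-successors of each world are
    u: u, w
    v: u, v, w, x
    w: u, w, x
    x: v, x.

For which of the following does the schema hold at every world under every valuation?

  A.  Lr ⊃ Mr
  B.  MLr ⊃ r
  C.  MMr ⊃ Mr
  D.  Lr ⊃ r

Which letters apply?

R is reflexive: each world relates to itself.
R is not symmetric: v R u but not u R v.
R is not transitive: u R w and w R x but not u R x.
R is serial: every world has an R-successor.
(A) Lr ⊃ Mr is axiom D; it is valid on a frame exactly when R is serial. R is serial, so valid.
(B) MLr ⊃ r is the dual of axiom B; it is valid on a frame exactly when R is symmetric. R is not symmetric, so not valid.
(C) MMr ⊃ Mr (the dual of axiom 4) characterises the transitive frames. R is not transitive — not valid.
(D) Lr ⊃ r is axiom T; it is valid on a frame exactly when R is reflexive. R is reflexive, so valid.

A, D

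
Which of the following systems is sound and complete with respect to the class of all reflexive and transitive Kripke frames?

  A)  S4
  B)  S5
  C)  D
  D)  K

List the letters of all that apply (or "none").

A

(A) S4 is determined by exactly this class.
(B) S5 is determined by the class of reflexive, symmetric, and transitive frames.
(C) D is determined by the class of serial frames.
(D) K is determined by the class of arbitrary frames.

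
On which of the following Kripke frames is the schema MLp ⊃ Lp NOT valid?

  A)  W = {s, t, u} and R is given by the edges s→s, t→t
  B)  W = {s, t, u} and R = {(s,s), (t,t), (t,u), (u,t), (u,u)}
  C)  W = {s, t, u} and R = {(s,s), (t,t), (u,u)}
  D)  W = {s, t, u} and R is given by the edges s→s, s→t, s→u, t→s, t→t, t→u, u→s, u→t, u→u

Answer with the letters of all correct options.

The schema MLp ⊃ Lp is the dual of axiom 5; it is valid on a frame iff R is euclidean.
(A) R is euclidean (any two R-successors of the same world are R-related), so the schema is valid here.
(B) R is euclidean (any two R-successors of the same world are R-related), so the schema is valid here.
(C) R is euclidean (any two R-successors of the same world are R-related), so the schema is valid here.
(D) R is euclidean (any two R-successors of the same world are R-related), so the schema is valid here.

none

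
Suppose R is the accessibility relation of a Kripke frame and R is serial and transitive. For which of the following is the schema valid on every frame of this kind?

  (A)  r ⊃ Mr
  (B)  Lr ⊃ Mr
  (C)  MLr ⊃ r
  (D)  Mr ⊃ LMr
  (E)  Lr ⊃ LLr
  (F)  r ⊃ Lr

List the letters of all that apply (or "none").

B, E

(A) r ⊃ Mr (the dual of axiom T) characterises the reflexive frames. Such an R need not be reflexive — not valid.
(B) axiom D: valid iff R is serial. Every such R is serial — valid.
(C) MLr ⊃ r (the dual of axiom B) characterises the symmetric frames. Such an R need not be symmetric — not valid.
(D) Mr ⊃ LMr is axiom 5; it is valid on a frame exactly when R is euclidean. Such an R need not be euclidean, so not valid.
(E) Lr ⊃ LLr is axiom 4; it is valid on a frame exactly when R is transitive. Every such R is transitive, so valid.
(F) r ⊃ Lr is valid only on frames where every R-edge is a self-loop. Such an R need not be a subset of the identity — not valid.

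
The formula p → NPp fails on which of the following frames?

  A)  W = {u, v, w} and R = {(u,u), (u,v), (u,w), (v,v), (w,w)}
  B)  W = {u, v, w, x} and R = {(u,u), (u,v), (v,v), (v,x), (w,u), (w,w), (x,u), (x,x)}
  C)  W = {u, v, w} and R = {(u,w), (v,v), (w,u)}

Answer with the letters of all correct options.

The schema p → NPp is axiom B; it is valid on a frame iff R is symmetric.
(A) R is not symmetric (u R v but not v R u), so the schema fails here.
(B) R is not symmetric (u R v but not v R u), so the schema fails here.
(C) R is symmetric (every R-edge is matched by its reverse), so the schema is valid here.

A, B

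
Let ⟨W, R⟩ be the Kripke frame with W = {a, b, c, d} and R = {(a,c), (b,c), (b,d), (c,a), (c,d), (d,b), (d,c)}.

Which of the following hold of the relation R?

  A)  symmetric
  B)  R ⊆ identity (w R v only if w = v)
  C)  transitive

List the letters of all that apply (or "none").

(A) not symmetric: b R c but not c R b.
(B) not ⊆ identity: a R c with a ≠ c.
(C) not transitive: a R c and c R a but not a R a.

none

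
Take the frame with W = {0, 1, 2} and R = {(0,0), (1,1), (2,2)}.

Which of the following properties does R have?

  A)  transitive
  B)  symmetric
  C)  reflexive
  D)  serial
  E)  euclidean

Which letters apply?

(A) transitive: R is closed under composition.
(B) symmetric: every R-edge is matched by its reverse.
(C) reflexive: each world relates to itself.
(D) serial: every world has an R-successor.
(E) euclidean: any two R-successors of the same world are R-related.

A, B, C, D, E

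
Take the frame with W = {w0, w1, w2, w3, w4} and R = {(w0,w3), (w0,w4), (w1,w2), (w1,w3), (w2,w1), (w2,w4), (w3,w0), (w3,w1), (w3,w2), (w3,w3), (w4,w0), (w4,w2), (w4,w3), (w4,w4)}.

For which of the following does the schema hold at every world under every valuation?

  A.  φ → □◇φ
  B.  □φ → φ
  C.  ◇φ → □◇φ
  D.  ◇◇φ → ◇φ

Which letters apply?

none

R is not reflexive: not w0 R w0.
R is not symmetric: w3 R w2 but not w2 R w3.
R is not transitive: w0 R w3 and w3 R w0 but not w0 R w0.
R is not euclidean: w0 R w3 and w0 R w4 but not w3 R w4.
(A) axiom B: valid iff R is symmetric. R is not symmetric — not valid.
(B) □φ → φ is axiom T, which corresponds to reflexivity. R is not reflexive — not valid.
(C) axiom 5: valid iff R is euclidean. R is not euclidean — not valid.
(D) ◇◇φ → ◇φ is the dual of axiom 4; it is valid on a frame exactly when R is transitive. R is not transitive, so not valid.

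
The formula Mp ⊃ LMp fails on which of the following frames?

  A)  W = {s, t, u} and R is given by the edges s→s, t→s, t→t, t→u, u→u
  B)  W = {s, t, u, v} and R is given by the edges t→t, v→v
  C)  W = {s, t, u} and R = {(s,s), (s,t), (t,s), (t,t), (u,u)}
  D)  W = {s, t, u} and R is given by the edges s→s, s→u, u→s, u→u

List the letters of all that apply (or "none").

A

The schema Mp ⊃ LMp is axiom 5; it is valid on a frame iff R is euclidean.
(A) R is not euclidean (t R s and t R t but not s R t), so the schema fails here.
(B) R is euclidean (any two R-successors of the same world are R-related), so the schema is valid here.
(C) R is euclidean (any two R-successors of the same world are R-related), so the schema is valid here.
(D) R is euclidean (any two R-successors of the same world are R-related), so the schema is valid here.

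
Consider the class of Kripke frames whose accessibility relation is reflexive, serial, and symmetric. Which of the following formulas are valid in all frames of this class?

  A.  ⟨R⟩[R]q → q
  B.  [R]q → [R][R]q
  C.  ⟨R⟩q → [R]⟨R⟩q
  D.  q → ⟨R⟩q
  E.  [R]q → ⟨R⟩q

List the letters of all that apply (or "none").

(A) ⟨R⟩[R]q → q (the dual of axiom B) characterises the symmetric frames. Every such R is symmetric — valid.
(B) [R]q → [R][R]q (axiom 4) characterises the transitive frames. Such an R need not be transitive — not valid.
(C) ⟨R⟩q → [R]⟨R⟩q (axiom 5) characterises the euclidean frames. Such an R need not be euclidean — not valid.
(D) the dual of axiom T: valid iff R is reflexive. Every such R is reflexive — valid.
(E) axiom D: valid iff R is serial. Every such R is serial — valid.

A, D, E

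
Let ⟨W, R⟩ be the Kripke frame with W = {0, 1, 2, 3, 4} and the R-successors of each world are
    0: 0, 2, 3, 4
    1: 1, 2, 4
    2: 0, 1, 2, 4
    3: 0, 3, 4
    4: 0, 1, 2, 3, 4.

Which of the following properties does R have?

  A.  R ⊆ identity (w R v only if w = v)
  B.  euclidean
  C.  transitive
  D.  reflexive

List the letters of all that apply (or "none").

(A) not ⊆ identity: 0 R 2 with 0 ≠ 2.
(B) not euclidean: 0 R 2 and 0 R 3 but not 2 R 3.
(C) not transitive: 0 R 2 and 2 R 1 but not 0 R 1.
(D) reflexive: each world relates to itself.

D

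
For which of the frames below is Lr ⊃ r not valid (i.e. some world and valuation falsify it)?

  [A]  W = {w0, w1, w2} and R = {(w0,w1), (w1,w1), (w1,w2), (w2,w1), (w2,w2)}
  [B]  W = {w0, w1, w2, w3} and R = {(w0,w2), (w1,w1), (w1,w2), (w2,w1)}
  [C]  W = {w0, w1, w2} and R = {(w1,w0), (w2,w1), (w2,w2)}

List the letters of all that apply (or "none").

The schema Lr ⊃ r is axiom T; it is valid on a frame iff R is reflexive.
(A) R is not reflexive (not w0 R w0), so the schema fails here.
(B) R is not reflexive (not w0 R w0), so the schema fails here.
(C) R is not reflexive (not w0 R w0), so the schema fails here.

A, B, C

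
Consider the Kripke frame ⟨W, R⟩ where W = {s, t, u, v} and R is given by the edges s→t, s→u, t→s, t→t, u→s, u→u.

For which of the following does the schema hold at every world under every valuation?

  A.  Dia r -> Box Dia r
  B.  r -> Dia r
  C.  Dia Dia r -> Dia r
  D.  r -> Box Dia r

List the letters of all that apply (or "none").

R is not reflexive: not s R s.
R is symmetric: every R-edge is matched by its reverse.
R is not transitive: s R t and t R s but not s R s.
R is not euclidean: s R t and s R u but not t R u.
(A) Dia r -> Box Dia r is axiom 5; it is valid on a frame exactly when R is euclidean. R is not euclidean, so not valid.
(B) r -> Dia r is the dual of axiom T; it is valid on a frame exactly when R is reflexive. R is not reflexive, so not valid.
(C) Dia Dia r -> Dia r is the dual of axiom 4; it is valid on a frame exactly when R is transitive. R is not transitive, so not valid.
(D) r -> Box Dia r is axiom B, which corresponds to symmetry. R is symmetric — valid.

D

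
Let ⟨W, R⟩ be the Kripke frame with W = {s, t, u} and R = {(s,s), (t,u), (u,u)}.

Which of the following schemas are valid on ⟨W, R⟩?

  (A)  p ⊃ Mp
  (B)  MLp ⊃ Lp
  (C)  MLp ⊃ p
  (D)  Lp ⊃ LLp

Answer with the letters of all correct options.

R is not reflexive: not t R t.
R is not symmetric: t R u but not u R t.
R is transitive: R is closed under composition.
R is euclidean: any two R-successors of the same world are R-related.
(A) p ⊃ Mp (the dual of axiom T) characterises the reflexive frames. R is not reflexive — not valid.
(B) MLp ⊃ Lp (the dual of axiom 5) characterises the euclidean frames. R is euclidean — valid.
(C) the dual of axiom B: valid iff R is symmetric. R is not symmetric — not valid.
(D) Lp ⊃ LLp (axiom 4) characterises the transitive frames. R is transitive — valid.

B, D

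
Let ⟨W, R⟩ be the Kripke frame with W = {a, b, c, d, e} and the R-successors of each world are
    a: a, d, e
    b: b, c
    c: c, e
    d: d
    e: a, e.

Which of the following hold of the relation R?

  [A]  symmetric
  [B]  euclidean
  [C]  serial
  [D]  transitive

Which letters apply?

(A) not symmetric: a R d but not d R a.
(B) not euclidean: a R d and a R a but not d R a.
(C) serial: every world has an R-successor.
(D) not transitive: b R c and c R e but not b R e.

C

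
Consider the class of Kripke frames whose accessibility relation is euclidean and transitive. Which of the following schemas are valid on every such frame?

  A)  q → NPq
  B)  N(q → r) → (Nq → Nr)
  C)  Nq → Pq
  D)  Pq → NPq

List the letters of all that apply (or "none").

B, D

(A) q → NPq is axiom B; it is valid on a frame exactly when R is symmetric. Such an R need not be symmetric, so not valid.
(B) this is just K, valid on every normal frame.
(C) Nq → Pq (axiom D) characterises the serial frames. Such an R need not be serial — not valid.
(D) Pq → NPq (axiom 5) characterises the euclidean frames. Every such R is euclidean — valid.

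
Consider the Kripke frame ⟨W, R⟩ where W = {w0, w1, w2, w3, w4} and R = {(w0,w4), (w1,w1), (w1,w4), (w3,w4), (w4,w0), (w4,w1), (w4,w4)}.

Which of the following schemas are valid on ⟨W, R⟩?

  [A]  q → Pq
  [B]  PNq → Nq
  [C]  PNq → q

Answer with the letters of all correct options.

none

R is not reflexive: not w0 R w0.
R is not symmetric: w3 R w4 but not w4 R w3.
R is not euclidean: w4 R w0 and w4 R w1 but not w0 R w1.
(A) the dual of axiom T: valid iff R is reflexive. R is not reflexive — not valid.
(B) the dual of axiom 5: valid iff R is euclidean. R is not euclidean — not valid.
(C) the dual of axiom B: valid iff R is symmetric. R is not symmetric — not valid.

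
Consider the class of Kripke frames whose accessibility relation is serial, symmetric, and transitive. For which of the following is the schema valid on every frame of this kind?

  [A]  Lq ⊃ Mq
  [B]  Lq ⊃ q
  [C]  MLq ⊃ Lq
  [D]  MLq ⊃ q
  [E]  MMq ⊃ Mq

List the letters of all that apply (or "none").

A, B, C, D, E

A serial symmetric transitive relation is reflexive (take any v with uRv; symmetry gives vRu and transitivity gives uRu), hence an equivalence relation.
(A) Lq ⊃ Mq is axiom D; it is valid on a frame exactly when R is serial. Every such R is serial, so valid.
(B) axiom T: valid iff R is reflexive. Every such R is reflexive — valid.
(C) MLq ⊃ Lq (the dual of axiom 5) characterises the euclidean frames. Every such R is euclidean — valid.
(D) MLq ⊃ q is the dual of axiom B; it is valid on a frame exactly when R is symmetric. Every such R is symmetric, so valid.
(E) MMq ⊃ Mq is the dual of axiom 4; it is valid on a frame exactly when R is transitive. Every such R is transitive, so valid.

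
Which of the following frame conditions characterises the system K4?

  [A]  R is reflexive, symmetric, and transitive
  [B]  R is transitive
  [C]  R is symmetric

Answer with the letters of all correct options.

(A) this class determines S5, not K4.
(B) K4 is sound and complete for exactly this class.
(C) this class determines KB, not K4.

B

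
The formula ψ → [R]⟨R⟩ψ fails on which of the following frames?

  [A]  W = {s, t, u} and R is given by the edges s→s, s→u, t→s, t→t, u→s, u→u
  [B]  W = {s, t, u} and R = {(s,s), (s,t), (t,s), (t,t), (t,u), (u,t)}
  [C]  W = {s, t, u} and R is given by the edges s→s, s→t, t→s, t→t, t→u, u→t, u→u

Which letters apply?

A

The schema ψ → [R]⟨R⟩ψ is axiom B; it is valid on a frame iff R is symmetric.
(A) R is not symmetric (t R s but not s R t), so the schema fails here.
(B) R is symmetric (every R-edge is matched by its reverse), so the schema is valid here.
(C) R is symmetric (every R-edge is matched by its reverse), so the schema is valid here.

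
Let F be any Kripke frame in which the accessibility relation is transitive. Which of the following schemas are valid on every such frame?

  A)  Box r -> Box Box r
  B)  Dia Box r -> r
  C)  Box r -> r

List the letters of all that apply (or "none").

A

(A) Box r -> Box Box r is axiom 4; it is valid on a frame exactly when R is transitive. Every such R is transitive, so valid.
(B) Dia Box r -> r is the dual of axiom B, which corresponds to symmetry. Such an R need not be symmetric — not valid.
(C) axiom T: valid iff R is reflexive. Such an R need not be reflexive — not valid.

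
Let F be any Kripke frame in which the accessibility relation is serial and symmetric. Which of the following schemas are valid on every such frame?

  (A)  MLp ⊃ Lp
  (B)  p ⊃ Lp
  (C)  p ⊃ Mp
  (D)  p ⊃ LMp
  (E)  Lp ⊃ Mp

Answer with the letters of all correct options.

D, E

(A) the dual of axiom 5: valid iff R is euclidean. Such an R need not be euclidean — not valid.
(B) p ⊃ Lp (equivalent to ◇p→p) corresponds to R being a subset of the identity. Such an R need not be a subset of the identity, so not valid.
(C) the dual of axiom T: valid iff R is reflexive. Such an R need not be reflexive — not valid.
(D) p ⊃ LMp (axiom B) characterises the symmetric frames. Every such R is symmetric — valid.
(E) Lp ⊃ Mp is axiom D, which corresponds to seriality. Every such R is serial — valid.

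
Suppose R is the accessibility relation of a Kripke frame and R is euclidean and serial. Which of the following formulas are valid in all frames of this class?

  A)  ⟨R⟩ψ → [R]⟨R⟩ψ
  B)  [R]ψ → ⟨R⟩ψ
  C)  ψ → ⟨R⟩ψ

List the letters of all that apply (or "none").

A, B

(A) ⟨R⟩ψ → [R]⟨R⟩ψ is axiom 5; it is valid on a frame exactly when R is euclidean. Every such R is euclidean, so valid.
(B) [R]ψ → ⟨R⟩ψ is axiom D, which corresponds to seriality. Every such R is serial — valid.
(C) ψ → ⟨R⟩ψ is the dual of axiom T; it is valid on a frame exactly when R is reflexive. Such an R need not be reflexive, so not valid.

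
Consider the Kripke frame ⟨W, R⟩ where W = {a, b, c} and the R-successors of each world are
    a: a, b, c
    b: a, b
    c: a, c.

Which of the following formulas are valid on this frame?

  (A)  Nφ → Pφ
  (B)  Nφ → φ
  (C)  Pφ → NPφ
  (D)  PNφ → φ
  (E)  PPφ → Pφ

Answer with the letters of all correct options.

R is reflexive: each world relates to itself.
R is symmetric: every R-edge is matched by its reverse.
R is not transitive: b R a and a R c but not b R c.
R is not euclidean: a R b and a R c but not b R c.
R is serial: every world has an R-successor.
(A) Nφ → Pφ is axiom D; it is valid on a frame exactly when R is serial. R is serial, so valid.
(B) axiom T: valid iff R is reflexive. R is reflexive — valid.
(C) Pφ → NPφ is axiom 5; it is valid on a frame exactly when R is euclidean. R is not euclidean, so not valid.
(D) PNφ → φ is the dual of axiom B; it is valid on a frame exactly when R is symmetric. R is symmetric, so valid.
(E) the dual of axiom 4: valid iff R is transitive. R is not transitive — not valid.

A, B, D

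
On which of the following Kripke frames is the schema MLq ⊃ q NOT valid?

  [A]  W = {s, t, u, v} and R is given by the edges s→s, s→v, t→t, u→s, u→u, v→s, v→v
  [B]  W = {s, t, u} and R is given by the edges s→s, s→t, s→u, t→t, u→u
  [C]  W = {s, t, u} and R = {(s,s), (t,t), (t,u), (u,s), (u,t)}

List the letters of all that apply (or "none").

The schema MLq ⊃ q is the dual of axiom B; it is valid on a frame iff R is symmetric.
(A) R is not symmetric (u R s but not s R u), so the schema fails here.
(B) R is not symmetric (s R t but not t R s), so the schema fails here.
(C) R is not symmetric (u R s but not s R u), so the schema fails here.

A, B, C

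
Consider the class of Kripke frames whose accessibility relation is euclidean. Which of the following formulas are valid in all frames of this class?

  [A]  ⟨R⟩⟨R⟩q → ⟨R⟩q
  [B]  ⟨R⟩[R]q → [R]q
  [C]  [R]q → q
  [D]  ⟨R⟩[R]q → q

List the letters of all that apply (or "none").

(A) the dual of axiom 4: valid iff R is transitive. Such an R need not be transitive — not valid.
(B) ⟨R⟩[R]q → [R]q is the dual of axiom 5; it is valid on a frame exactly when R is euclidean. Every such R is euclidean, so valid.
(C) [R]q → q is axiom T, which corresponds to reflexivity. Such an R need not be reflexive — not valid.
(D) ⟨R⟩[R]q → q is the dual of axiom B, which corresponds to symmetry. Such an R need not be symmetric — not valid.

B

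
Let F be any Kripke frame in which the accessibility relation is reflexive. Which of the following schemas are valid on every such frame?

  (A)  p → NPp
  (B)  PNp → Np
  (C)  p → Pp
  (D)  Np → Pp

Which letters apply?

C, D

A reflexive relation is serial.
(A) p → NPp is axiom B, which corresponds to symmetry. Such an R need not be symmetric — not valid.
(B) the dual of axiom 5: valid iff R is euclidean. Such an R need not be euclidean — not valid.
(C) the dual of axiom T: valid iff R is reflexive. Every such R is reflexive — valid.
(D) Np → Pp is axiom D; it is valid on a frame exactly when R is serial. Every such R is serial, so valid.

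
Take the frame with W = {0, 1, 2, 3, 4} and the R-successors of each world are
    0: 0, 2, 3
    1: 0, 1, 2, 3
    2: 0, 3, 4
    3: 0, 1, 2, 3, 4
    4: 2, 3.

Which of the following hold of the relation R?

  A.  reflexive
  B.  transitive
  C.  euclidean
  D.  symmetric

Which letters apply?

none

(A) not reflexive: not 2 R 2.
(B) not transitive: 0 R 2 and 2 R 4 but not 0 R 4.
(C) not euclidean: 1 R 0 and 1 R 1 but not 0 R 1.
(D) not symmetric: 1 R 0 but not 0 R 1.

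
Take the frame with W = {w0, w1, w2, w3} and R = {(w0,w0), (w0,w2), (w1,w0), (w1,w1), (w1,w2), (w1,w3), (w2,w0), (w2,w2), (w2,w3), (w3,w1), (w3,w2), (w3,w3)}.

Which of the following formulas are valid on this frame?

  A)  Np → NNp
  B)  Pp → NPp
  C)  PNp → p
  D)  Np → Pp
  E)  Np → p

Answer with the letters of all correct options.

R is reflexive: each world relates to itself.
R is not symmetric: w1 R w0 but not w0 R w1.
R is not transitive: w0 R w2 and w2 R w3 but not w0 R w3.
R is not euclidean: w1 R w0 and w1 R w1 but not w0 R w1.
R is serial: every world has an R-successor.
(A) axiom 4: valid iff R is transitive. R is not transitive — not valid.
(B) Pp → NPp is axiom 5; it is valid on a frame exactly when R is euclidean. R is not euclidean, so not valid.
(C) PNp → p (the dual of axiom B) characterises the symmetric frames. R is not symmetric — not valid.
(D) Np → Pp (axiom D) characterises the serial frames. R is serial — valid.
(E) Np → p is axiom T, which corresponds to reflexivity. R is reflexive — valid.

D, E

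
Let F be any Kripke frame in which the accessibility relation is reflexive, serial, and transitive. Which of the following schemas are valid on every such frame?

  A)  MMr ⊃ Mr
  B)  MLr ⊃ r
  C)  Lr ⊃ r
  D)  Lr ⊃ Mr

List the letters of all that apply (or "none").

(A) the dual of axiom 4: valid iff R is transitive. Every such R is transitive — valid.
(B) MLr ⊃ r is the dual of axiom B, which corresponds to symmetry. Such an R need not be symmetric — not valid.
(C) Lr ⊃ r is axiom T, which corresponds to reflexivity. Every such R is reflexive — valid.
(D) Lr ⊃ Mr is axiom D; it is valid on a frame exactly when R is serial. Every such R is serial, so valid.

A, C, D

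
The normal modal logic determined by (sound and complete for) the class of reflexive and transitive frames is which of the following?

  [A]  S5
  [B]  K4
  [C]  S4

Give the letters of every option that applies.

C

(A) S5 is determined by the class of reflexive, symmetric, and transitive frames.
(B) K4 is determined by the class of transitive frames.
(C) S4 is determined by exactly this class.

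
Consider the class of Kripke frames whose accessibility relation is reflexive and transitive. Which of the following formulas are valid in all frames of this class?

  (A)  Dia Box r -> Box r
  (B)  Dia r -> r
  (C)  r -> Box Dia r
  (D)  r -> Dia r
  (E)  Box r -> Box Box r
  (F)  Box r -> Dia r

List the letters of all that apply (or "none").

D, E, F

Reflexive relations are serial.
(A) Dia Box r -> Box r is the dual of axiom 5; it is valid on a frame exactly when R is euclidean. Such an R need not be euclidean, so not valid.
(B) Dia r -> r is the converse of T; it holds exactly when R ⊆ identity. Such an R need not be a subset of the identity — not valid.
(C) r -> Box Dia r is axiom B, which corresponds to symmetry. Such an R need not be symmetric — not valid.
(D) r -> Dia r (the dual of axiom T) characterises the reflexive frames. Every such R is reflexive — valid.
(E) Box r -> Box Box r (axiom 4) characterises the transitive frames. Every such R is transitive — valid.
(F) Box r -> Dia r is axiom D; it is valid on a frame exactly when R is serial. Every such R is serial, so valid.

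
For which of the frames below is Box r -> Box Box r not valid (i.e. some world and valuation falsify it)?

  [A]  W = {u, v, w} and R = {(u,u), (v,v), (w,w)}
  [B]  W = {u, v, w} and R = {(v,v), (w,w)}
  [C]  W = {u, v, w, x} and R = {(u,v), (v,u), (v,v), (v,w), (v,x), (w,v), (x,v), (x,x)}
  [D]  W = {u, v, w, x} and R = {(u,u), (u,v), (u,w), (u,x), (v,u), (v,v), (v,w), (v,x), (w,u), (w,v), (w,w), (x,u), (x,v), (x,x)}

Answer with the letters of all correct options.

The schema Box r -> Box Box r is axiom 4; it is valid on a frame iff R is transitive.
(A) R is transitive (R is closed under composition), so the schema is valid here.
(B) R is transitive (R is closed under composition), so the schema is valid here.
(C) R is not transitive (u R v and v R u but not u R u), so the schema fails here.
(D) R is not transitive (w R u and u R x but not w R x), so the schema fails here.

C, D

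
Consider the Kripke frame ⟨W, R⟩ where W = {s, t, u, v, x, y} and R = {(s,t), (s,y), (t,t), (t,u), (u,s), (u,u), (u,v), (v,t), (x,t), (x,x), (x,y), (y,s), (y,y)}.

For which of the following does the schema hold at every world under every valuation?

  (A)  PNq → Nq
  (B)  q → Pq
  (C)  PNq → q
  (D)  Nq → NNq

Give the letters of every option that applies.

none

R is not reflexive: not s R s.
R is not symmetric: s R t but not t R s.
R is not transitive: s R t and t R u but not s R u.
R is not euclidean: s R t and s R y but not t R y.
(A) the dual of axiom 5: valid iff R is euclidean. R is not euclidean — not valid.
(B) q → Pq is the dual of axiom T, which corresponds to reflexivity. R is not reflexive — not valid.
(C) PNq → q is the dual of axiom B, which corresponds to symmetry. R is not symmetric — not valid.
(D) Nq → NNq is axiom 4; it is valid on a frame exactly when R is transitive. R is not transitive, so not valid.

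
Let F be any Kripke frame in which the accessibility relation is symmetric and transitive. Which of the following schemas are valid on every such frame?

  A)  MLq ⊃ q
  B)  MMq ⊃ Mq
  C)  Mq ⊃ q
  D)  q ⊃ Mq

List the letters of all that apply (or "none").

A symmetric transitive relation is euclidean (uRv and uRw give vRu by symmetry, then vRw by transitivity).
(A) MLq ⊃ q is the dual of axiom B; it is valid on a frame exactly when R is symmetric. Every such R is symmetric, so valid.
(B) the dual of axiom 4: valid iff R is transitive. Every such R is transitive — valid.
(C) Mq ⊃ q is valid only on frames where every R-edge is a self-loop. Such an R need not be a subset of the identity — not valid.
(D) q ⊃ Mq is the dual of axiom T; it is valid on a frame exactly when R is reflexive. Such an R need not be reflexive, so not valid.

A, B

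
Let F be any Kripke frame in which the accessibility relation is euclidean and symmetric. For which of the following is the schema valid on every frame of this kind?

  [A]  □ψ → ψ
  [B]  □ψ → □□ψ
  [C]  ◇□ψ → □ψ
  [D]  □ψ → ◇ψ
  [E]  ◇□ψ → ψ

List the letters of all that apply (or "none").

A symmetric euclidean relation is transitive (uRv and vRw give vRu by symmetry, then uRw by the euclidean condition, applied at v).
(A) □ψ → ψ (axiom T) characterises the reflexive frames. Such an R need not be reflexive — not valid.
(B) axiom 4: valid iff R is transitive. Every such R is transitive — valid.
(C) ◇□ψ → □ψ is the dual of axiom 5; it is valid on a frame exactly when R is euclidean. Every such R is euclidean, so valid.
(D) □ψ → ◇ψ is axiom D, which corresponds to seriality. Such an R need not be serial — not valid.
(E) ◇□ψ → ψ is the dual of axiom B, which corresponds to symmetry. Every such R is symmetric — valid.

B, C, E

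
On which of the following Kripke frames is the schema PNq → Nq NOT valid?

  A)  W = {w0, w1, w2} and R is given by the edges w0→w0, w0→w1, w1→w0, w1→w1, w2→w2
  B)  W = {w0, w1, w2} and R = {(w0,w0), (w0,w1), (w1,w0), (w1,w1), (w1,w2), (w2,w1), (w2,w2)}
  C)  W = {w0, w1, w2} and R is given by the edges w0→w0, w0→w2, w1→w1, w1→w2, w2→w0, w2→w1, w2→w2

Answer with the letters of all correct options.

B, C

The schema PNq → Nq is the dual of axiom 5; it is valid on a frame iff R is euclidean.
(A) R is euclidean (any two R-successors of the same world are R-related), so the schema is valid here.
(B) R is not euclidean (w1 R w0 and w1 R w2 but not w0 R w2), so the schema fails here.
(C) R is not euclidean (w2 R w0 and w2 R w1 but not w0 R w1), so the schema fails here.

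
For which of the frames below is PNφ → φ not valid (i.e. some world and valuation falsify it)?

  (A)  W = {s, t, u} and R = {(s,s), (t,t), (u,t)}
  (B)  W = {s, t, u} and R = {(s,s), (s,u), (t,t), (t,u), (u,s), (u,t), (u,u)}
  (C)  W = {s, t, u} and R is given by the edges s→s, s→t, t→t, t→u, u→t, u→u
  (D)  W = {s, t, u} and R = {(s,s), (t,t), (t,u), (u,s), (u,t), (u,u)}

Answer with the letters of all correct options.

The schema PNφ → φ is the dual of axiom B; it is valid on a frame iff R is symmetric.
(A) R is not symmetric (u R t but not t R u), so the schema fails here.
(B) R is symmetric (every R-edge is matched by its reverse), so the schema is valid here.
(C) R is not symmetric (s R t but not t R s), so the schema fails here.
(D) R is not symmetric (u R s but not s R u), so the schema fails here.

A, C, D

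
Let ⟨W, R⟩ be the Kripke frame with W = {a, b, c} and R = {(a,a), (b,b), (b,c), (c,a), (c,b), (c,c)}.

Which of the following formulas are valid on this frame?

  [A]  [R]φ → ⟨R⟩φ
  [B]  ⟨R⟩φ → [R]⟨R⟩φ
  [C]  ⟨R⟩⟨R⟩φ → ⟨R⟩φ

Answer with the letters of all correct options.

A

R is not transitive: b R c and c R a but not b R a.
R is not euclidean: c R a and c R b but not a R b.
R is serial: every world has an R-successor.
(A) [R]φ → ⟨R⟩φ (axiom D) characterises the serial frames. R is serial — valid.
(B) axiom 5: valid iff R is euclidean. R is not euclidean — not valid.
(C) ⟨R⟩⟨R⟩φ → ⟨R⟩φ (the dual of axiom 4) characterises the transitive frames. R is not transitive — not valid.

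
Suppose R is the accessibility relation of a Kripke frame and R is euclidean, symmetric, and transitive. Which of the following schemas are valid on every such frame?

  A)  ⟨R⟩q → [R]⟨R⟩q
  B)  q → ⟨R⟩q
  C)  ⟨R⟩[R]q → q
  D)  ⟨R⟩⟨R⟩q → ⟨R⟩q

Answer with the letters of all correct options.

(A) ⟨R⟩q → [R]⟨R⟩q is axiom 5; it is valid on a frame exactly when R is euclidean. Every such R is euclidean, so valid.
(B) q → ⟨R⟩q (the dual of axiom T) characterises the reflexive frames. Such an R need not be reflexive — not valid.
(C) ⟨R⟩[R]q → q (the dual of axiom B) characterises the symmetric frames. Every such R is symmetric — valid.
(D) ⟨R⟩⟨R⟩q → ⟨R⟩q (the dual of axiom 4) characterises the transitive frames. Every such R is transitive — valid.

A, C, D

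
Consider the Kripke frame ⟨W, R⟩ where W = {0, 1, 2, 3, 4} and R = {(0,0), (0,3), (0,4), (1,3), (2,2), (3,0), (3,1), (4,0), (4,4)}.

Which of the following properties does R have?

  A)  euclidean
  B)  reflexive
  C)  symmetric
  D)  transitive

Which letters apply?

(A) not euclidean: 0 R 3 and 0 R 4 but not 3 R 4.
(B) not reflexive: not 1 R 1.
(C) symmetric: every R-edge is matched by its reverse.
(D) not transitive: 0 R 3 and 3 R 1 but not 0 R 1.

C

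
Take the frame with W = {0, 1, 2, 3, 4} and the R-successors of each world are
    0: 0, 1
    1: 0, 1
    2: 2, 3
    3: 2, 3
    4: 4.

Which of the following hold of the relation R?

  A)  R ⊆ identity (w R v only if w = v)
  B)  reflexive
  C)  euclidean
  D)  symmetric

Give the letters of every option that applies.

B, C, D

(A) not ⊆ identity: 0 R 1 with 0 ≠ 1.
(B) reflexive: each world relates to itself.
(C) euclidean: any two R-successors of the same world are R-related.
(D) symmetric: every R-edge is matched by its reverse.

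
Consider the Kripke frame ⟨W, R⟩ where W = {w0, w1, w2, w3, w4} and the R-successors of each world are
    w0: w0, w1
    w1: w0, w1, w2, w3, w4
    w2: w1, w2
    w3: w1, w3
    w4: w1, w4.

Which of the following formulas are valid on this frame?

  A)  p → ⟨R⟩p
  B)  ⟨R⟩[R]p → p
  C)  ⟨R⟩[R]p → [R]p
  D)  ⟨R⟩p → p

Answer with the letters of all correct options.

A, B

R is reflexive: each world relates to itself.
R is symmetric: every R-edge is matched by its reverse.
R is not euclidean: w1 R w0 and w1 R w2 but not w0 R w2.
R is not a subset of the identity: w0 R w1 with w0 ≠ w1.
(A) the dual of axiom T: valid iff R is reflexive. R is reflexive — valid.
(B) ⟨R⟩[R]p → p is the dual of axiom B; it is valid on a frame exactly when R is symmetric. R is symmetric, so valid.
(C) the dual of axiom 5: valid iff R is euclidean. R is not euclidean — not valid.
(D) ⟨R⟩p → p is the converse of T; it holds exactly when R ⊆ identity. Here R ⊄ identity — not valid.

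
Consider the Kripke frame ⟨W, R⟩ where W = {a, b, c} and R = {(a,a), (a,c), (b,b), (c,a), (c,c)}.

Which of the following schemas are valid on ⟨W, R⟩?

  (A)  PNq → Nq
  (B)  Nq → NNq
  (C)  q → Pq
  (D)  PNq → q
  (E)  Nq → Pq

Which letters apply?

A, B, C, D, E

R is reflexive: each world relates to itself.
R is symmetric: every R-edge is matched by its reverse.
R is transitive: R is closed under composition.
R is euclidean: any two R-successors of the same world are R-related.
R is serial: every world has an R-successor.
(A) PNq → Nq is the dual of axiom 5, which corresponds to the euclidean property. R is euclidean — valid.
(B) Nq → NNq is axiom 4; it is valid on a frame exactly when R is transitive. R is transitive, so valid.
(C) q → Pq (the dual of axiom T) characterises the reflexive frames. R is reflexive — valid.
(D) the dual of axiom B: valid iff R is symmetric. R is symmetric — valid.
(E) Nq → Pq (axiom D) characterises the serial frames. R is serial — valid.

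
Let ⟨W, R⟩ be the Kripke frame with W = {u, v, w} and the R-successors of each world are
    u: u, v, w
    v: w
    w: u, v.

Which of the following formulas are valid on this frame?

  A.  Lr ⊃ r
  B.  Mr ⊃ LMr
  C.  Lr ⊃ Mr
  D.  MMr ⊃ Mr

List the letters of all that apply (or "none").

C

R is not reflexive: not v R v.
R is not transitive: v R w and w R u but not v R u.
R is not euclidean: u R v and u R u but not v R u.
R is serial: every world has an R-successor.
(A) Lr ⊃ r is axiom T, which corresponds to reflexivity. R is not reflexive — not valid.
(B) Mr ⊃ LMr is axiom 5, which corresponds to the euclidean property. R is not euclidean — not valid.
(C) Lr ⊃ Mr (axiom D) characterises the serial frames. R is serial — valid.
(D) MMr ⊃ Mr (the dual of axiom 4) characterises the transitive frames. R is not transitive — not valid.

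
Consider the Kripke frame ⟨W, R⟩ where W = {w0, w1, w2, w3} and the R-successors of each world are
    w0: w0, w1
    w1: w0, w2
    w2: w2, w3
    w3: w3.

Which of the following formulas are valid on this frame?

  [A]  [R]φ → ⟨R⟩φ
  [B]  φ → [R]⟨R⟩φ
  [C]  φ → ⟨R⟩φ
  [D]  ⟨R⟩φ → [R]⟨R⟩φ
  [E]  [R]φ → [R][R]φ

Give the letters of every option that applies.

R is not reflexive: not w1 R w1.
R is not symmetric: w1 R w2 but not w2 R w1.
R is not transitive: w0 R w1 and w1 R w2 but not w0 R w2.
R is not euclidean: w1 R w0 and w1 R w2 but not w0 R w2.
R is serial: every world has an R-successor.
(A) [R]φ → ⟨R⟩φ (axiom D) characterises the serial frames. R is serial — valid.
(B) axiom B: valid iff R is symmetric. R is not symmetric — not valid.
(C) φ → ⟨R⟩φ is the dual of axiom T, which corresponds to reflexivity. R is not reflexive — not valid.
(D) ⟨R⟩φ → [R]⟨R⟩φ is axiom 5; it is valid on a frame exactly when R is euclidean. R is not euclidean, so not valid.
(E) [R]φ → [R][R]φ is axiom 4; it is valid on a frame exactly when R is transitive. R is not transitive, so not valid.

A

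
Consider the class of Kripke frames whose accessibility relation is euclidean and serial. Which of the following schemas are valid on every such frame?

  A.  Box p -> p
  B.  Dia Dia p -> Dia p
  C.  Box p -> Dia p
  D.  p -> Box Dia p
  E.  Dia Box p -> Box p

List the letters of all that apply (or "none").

C, E

(A) axiom T: valid iff R is reflexive. Such an R need not be reflexive — not valid.
(B) Dia Dia p -> Dia p (the dual of axiom 4) characterises the transitive frames. Such an R need not be transitive — not valid.
(C) Box p -> Dia p is axiom D; it is valid on a frame exactly when R is serial. Every such R is serial, so valid.
(D) p -> Box Dia p is axiom B, which corresponds to symmetry. Such an R need not be symmetric — not valid.
(E) Dia Box p -> Box p is the dual of axiom 5; it is valid on a frame exactly when R is euclidean. Every such R is euclidean, so valid.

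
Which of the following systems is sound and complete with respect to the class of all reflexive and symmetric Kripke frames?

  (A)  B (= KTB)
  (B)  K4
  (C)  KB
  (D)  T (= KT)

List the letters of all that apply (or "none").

A

(A) B (= KTB) is determined by exactly this class.
(B) K4 is determined by the class of transitive frames.
(C) KB is determined by the class of symmetric frames.
(D) T (= KT) is determined by the class of reflexive frames.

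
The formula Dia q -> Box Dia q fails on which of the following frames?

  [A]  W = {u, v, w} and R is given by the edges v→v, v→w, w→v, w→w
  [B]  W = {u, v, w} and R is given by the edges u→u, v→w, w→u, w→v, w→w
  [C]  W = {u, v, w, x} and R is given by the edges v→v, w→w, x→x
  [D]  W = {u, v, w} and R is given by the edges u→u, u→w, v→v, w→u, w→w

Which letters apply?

The schema Dia q -> Box Dia q is axiom 5; it is valid on a frame iff R is euclidean.
(A) R is euclidean (any two R-successors of the same world are R-related), so the schema is valid here.
(B) R is not euclidean (w R u and w R v but not u R v), so the schema fails here.
(C) R is euclidean (any two R-successors of the same world are R-related), so the schema is valid here.
(D) R is euclidean (any two R-successors of the same world are R-related), so the schema is valid here.

B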